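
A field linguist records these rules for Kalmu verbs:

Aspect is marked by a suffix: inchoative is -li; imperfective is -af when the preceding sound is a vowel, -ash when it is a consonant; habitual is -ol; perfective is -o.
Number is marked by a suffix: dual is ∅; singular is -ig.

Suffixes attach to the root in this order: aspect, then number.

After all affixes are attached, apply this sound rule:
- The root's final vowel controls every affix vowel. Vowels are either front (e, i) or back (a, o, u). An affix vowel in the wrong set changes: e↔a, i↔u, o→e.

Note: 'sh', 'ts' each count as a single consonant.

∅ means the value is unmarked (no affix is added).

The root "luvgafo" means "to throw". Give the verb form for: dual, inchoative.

luvgafolu

Attach aspect inchoative -li → luvgafoli.
number = dual: zero marking, form stays luvgafoli.
Apply vowel harmony: luvgafoli → luvgafolu.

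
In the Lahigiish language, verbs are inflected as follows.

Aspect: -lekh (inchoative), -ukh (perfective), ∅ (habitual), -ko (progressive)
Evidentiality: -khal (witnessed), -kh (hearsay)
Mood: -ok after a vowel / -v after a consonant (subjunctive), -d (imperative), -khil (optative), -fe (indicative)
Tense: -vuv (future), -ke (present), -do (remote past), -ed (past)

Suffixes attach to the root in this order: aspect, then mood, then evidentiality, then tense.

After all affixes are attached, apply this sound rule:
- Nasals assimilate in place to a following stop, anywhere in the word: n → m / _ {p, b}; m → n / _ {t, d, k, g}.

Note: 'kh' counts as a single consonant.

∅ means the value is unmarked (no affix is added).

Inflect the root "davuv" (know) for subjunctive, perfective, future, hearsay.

davuvukhvkhvuv

Attach aspect perfective -ukh → davuvukh.
Attach mood subjunctive -v (after consonant 'kh') → davuvukhv.
Attach evidentiality hearsay -kh → davuvukhvkh.
Attach tense future -vuv → davuvukhvkhvuv.
Nasal assimilation: no change.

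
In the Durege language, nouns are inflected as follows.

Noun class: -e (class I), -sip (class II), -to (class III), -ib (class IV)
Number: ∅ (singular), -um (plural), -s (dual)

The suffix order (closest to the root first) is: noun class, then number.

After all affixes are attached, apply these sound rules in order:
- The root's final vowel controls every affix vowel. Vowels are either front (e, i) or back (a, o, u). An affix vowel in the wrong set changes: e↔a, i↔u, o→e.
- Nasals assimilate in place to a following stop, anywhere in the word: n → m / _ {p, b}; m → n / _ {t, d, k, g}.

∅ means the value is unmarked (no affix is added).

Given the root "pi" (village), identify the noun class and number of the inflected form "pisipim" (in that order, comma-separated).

class II, plural

Segment: pi-sip-um.
noun class: -sip → class II.
number: -um → plural.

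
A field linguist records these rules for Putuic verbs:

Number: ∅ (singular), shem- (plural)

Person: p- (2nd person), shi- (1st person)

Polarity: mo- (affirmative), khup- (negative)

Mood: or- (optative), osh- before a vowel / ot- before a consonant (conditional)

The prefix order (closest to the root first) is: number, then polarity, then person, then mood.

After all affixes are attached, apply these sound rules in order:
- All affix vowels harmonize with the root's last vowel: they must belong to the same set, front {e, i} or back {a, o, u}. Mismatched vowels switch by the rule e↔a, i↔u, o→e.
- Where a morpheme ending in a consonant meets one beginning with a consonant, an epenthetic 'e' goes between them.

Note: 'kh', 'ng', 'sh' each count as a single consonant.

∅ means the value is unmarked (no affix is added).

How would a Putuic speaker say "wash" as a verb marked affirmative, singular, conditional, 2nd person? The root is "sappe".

number = singular: zero marking, form stays sappe.
Attach polarity affirmative mo- → mosappe.
Attach person 2nd person p- → pmosappe.
Attach mood conditional ot- (before consonant 'p') → otpmosappe.
Apply vowel harmony: otpmosappe → etpmesappe.
Apply epenthesis: etpmesappe → etepemesappe.

etepemesappe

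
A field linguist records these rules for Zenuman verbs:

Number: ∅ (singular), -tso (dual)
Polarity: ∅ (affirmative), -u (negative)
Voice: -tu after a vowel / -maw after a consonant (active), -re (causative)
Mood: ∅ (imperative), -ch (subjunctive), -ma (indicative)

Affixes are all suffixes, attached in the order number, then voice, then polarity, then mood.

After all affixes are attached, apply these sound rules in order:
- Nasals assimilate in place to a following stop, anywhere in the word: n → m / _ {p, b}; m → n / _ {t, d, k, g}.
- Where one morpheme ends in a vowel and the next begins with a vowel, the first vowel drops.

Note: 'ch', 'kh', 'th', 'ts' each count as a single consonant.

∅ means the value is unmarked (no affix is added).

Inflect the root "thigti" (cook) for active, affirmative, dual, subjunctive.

thigtitsotuch

Attach number dual -tso → thigtitso.
Attach voice active -tu (after vowel 'o') → thigtitsotu.
polarity = affirmative: zero marking, form stays thigtitsotu.
Attach mood subjunctive -ch → thigtitsotuch.
Nasal assimilation: no change.
Vowel deletion: no change.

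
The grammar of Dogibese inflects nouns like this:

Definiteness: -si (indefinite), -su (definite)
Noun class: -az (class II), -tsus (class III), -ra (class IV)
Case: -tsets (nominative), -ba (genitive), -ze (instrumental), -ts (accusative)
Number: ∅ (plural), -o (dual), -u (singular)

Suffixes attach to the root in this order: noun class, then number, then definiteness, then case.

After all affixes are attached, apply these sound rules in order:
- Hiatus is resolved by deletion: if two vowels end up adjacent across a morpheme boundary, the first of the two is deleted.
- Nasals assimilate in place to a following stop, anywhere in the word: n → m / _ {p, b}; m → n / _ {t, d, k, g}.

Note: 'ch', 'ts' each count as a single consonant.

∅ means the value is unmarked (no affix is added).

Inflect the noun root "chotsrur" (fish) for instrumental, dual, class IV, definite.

chotsrurrosuze

Attach noun class class IV -ra → chotsrurra.
Attach number dual -o → chotsrurrao.
Attach definiteness definite -su → chotsrurraosu.
Attach case instrumental -ze → chotsrurraosuze.
Apply vowel deletion: chotsrurraosuze → chotsrurrosuze.
Nasal assimilation: no change.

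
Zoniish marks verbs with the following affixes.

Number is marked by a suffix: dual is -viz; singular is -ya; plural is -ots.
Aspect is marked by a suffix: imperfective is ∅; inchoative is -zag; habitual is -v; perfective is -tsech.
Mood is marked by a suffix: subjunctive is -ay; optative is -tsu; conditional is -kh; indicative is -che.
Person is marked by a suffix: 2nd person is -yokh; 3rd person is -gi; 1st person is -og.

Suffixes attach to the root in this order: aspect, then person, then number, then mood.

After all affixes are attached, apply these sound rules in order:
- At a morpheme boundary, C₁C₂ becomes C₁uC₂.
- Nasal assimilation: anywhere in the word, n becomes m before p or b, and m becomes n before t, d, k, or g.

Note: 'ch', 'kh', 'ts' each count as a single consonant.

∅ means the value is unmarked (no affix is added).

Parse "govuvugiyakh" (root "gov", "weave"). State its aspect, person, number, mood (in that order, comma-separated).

Segment: gov-v-gi-ya-kh.
aspect: -v → habitual.
person: -gi → 3rd person.
number: -ya → singular.
mood: -kh → conditional.

habitual, 3rd person, singular, conditional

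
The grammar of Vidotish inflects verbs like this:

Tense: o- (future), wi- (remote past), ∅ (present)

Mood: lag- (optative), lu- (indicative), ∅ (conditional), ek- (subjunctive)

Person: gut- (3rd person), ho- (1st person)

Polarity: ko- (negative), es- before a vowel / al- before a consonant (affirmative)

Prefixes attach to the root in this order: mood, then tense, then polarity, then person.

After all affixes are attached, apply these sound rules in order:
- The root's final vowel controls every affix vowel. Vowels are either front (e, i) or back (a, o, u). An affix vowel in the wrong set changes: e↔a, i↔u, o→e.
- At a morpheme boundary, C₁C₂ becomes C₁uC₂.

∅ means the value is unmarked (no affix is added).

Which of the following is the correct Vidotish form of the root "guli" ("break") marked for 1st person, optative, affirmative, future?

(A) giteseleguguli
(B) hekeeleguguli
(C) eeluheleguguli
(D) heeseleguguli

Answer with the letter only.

Attach mood optative lag- → lagguli.
Attach tense future o- → olagguli.
Attach polarity affirmative es- (before vowel 'o') → esolagguli.
Attach person 1st person ho- → hoesolagguli.
Apply vowel harmony: hoesolagguli → heeselegguli.
Apply epenthesis: heeselegguli → heeseleguguli.
So the correct form is heeseleguguli, option (D).
(A) giteseleguguli is wrong: it uses 3rd person instead of 1st person for person.
(C) eeluheleguguli is wrong: it has the affixes in the wrong order.
(B) hekeeleguguli is wrong: it uses negative instead of affirmative for polarity.

D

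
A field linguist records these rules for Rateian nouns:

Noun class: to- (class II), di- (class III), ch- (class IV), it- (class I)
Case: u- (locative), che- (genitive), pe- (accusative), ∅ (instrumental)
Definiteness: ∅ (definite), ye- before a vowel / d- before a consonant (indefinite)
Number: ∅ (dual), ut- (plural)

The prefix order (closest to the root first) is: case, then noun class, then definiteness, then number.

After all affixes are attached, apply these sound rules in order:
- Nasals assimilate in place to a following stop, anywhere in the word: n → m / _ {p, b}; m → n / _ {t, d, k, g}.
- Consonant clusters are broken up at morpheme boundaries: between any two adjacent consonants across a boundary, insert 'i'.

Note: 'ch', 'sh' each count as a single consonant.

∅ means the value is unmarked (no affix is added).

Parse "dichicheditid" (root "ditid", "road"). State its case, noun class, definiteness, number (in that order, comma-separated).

Segment: d-ch-che-ditid.
case: che- → genitive.
noun class: ch- → class IV.
definiteness: ye/d- → indefinite.
number: ∅ → dual.

genitive, class IV, indefinite, dual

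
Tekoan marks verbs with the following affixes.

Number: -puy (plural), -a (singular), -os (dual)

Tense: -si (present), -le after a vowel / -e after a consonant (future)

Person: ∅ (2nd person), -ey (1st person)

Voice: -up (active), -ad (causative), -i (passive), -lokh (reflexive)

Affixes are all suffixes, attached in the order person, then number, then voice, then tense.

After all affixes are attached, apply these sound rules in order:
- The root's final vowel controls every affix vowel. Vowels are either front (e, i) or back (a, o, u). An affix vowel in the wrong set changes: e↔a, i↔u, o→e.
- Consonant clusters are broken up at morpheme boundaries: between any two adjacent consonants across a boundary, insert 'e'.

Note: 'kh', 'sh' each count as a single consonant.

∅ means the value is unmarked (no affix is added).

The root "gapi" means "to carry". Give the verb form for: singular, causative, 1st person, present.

gapieyeedesi

Attach person 1st person -ey → gapiey.
Attach number singular -a → gapieya.
Attach voice causative -ad → gapieyaad.
Attach tense present -si → gapieyaadsi.
Apply vowel harmony: gapieyaadsi → gapieyeedsi.
Apply epenthesis: gapieyeedsi → gapieyeedesi.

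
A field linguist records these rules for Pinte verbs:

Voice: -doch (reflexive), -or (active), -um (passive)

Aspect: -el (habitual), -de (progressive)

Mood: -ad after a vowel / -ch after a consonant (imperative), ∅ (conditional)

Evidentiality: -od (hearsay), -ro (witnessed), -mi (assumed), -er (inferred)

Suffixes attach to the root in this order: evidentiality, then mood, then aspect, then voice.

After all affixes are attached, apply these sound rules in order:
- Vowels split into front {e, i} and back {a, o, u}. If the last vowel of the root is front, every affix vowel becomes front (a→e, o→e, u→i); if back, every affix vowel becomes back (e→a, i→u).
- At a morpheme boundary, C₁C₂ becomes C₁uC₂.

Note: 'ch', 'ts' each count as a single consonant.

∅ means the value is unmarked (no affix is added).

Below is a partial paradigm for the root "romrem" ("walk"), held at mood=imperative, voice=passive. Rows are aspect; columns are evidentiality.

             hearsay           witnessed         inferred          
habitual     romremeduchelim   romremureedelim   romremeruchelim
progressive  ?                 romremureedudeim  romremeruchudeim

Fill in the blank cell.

romremeduchudeim

Attach evidentiality hearsay -od → romremod.
Attach mood imperative -ch (after consonant 'd') → romremodch.
Attach aspect progressive -de → romremodchde.
Attach voice passive -um → romremodchdeum.
Apply vowel harmony: romremodchdeum → romremedchdeim.
Apply epenthesis: romremedchdeim → romremeduchudeim.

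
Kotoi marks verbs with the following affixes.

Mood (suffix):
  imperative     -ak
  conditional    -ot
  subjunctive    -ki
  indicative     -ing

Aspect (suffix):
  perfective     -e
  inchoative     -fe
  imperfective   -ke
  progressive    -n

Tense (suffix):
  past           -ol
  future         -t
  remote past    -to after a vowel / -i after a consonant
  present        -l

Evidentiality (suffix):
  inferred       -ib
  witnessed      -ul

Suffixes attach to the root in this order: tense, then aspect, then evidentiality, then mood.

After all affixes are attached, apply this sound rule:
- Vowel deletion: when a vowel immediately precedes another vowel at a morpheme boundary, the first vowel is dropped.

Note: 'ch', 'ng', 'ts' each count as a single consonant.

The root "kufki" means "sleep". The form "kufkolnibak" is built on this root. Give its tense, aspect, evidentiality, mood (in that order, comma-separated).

past, progressive, inferred, imperative

Segment: kufki-ol-n-ib-ak.
tense: -ol → past.
aspect: -n → progressive.
evidentiality: -ib → inferred.
mood: -ak → imperative.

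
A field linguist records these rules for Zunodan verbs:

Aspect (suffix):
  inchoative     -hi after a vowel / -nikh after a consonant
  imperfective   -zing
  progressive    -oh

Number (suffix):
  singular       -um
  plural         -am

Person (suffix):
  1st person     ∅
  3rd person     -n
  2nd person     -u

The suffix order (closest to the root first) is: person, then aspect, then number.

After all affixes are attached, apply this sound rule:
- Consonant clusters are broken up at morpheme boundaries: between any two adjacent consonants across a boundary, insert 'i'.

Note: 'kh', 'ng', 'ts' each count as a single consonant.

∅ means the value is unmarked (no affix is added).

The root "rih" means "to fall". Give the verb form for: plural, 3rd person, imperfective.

rihinizingam

Attach person 3rd person -n → rihn.
Attach aspect imperfective -zing → rihnzing.
Attach number plural -am → rihnzingam.
Apply epenthesis: rihnzingam → rihinizingam.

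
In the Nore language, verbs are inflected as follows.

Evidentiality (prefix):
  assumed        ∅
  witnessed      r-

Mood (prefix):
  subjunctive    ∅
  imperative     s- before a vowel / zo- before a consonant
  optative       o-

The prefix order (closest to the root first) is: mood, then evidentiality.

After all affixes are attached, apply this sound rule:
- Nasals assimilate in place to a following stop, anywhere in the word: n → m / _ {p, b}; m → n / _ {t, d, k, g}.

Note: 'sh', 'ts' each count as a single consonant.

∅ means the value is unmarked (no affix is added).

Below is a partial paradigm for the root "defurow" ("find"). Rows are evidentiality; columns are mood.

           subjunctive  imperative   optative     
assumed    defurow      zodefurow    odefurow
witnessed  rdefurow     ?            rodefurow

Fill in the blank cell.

Attach mood imperative zo- (before consonant 'd') → zodefurow.
Attach evidentiality witnessed r- → rzodefurow.
Nasal assimilation: no change.

rzodefurow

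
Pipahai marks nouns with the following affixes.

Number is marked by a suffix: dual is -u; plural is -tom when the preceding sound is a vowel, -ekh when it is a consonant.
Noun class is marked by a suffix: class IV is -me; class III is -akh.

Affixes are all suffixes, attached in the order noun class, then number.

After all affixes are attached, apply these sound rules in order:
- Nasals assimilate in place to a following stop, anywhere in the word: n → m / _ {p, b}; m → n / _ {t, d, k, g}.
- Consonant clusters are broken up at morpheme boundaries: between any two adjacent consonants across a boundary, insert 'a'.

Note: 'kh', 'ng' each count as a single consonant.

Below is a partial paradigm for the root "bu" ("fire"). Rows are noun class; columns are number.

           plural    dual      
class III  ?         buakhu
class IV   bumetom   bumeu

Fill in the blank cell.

buakhekh

Attach noun class class III -akh → buakh.
Attach number plural -ekh (after consonant 'kh') → buakhekh.
Nasal assimilation: no change.
Epenthesis: no change.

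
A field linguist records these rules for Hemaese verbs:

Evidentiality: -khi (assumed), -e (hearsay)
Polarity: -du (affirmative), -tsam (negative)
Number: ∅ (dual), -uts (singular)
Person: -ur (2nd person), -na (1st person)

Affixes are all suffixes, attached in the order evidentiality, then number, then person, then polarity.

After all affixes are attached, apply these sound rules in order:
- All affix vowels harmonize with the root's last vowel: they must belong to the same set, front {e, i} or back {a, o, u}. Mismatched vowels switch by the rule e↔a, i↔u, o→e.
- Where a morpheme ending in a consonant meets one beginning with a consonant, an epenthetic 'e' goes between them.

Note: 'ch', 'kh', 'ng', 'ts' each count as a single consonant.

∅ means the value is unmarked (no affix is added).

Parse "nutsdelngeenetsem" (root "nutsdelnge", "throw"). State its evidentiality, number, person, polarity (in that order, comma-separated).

hearsay, dual, 1st person, negative

Segment: nutsdelnge-e-na-tsam.
evidentiality: -e → hearsay.
number: ∅ → dual.
person: -na → 1st person.
polarity: -tsam → negative.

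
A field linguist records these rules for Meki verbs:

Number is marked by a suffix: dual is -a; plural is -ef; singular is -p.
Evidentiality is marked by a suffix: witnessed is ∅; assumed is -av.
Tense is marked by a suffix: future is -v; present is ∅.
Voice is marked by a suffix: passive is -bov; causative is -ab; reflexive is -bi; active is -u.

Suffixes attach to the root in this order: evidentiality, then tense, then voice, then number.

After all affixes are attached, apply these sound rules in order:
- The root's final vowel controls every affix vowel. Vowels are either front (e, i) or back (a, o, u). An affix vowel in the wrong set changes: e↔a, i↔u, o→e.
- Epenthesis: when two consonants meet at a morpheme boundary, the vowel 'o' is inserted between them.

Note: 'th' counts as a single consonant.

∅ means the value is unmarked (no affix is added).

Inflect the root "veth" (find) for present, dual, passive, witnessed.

evidentiality = witnessed: zero marking, form stays veth.
tense = present: zero marking, form stays veth.
Attach voice passive -bov → vethbov.
Attach number dual -a → vethbova.
Apply vowel harmony: vethbova → vethbeve.
Apply epenthesis: vethbeve → vethobeve.

vethobeve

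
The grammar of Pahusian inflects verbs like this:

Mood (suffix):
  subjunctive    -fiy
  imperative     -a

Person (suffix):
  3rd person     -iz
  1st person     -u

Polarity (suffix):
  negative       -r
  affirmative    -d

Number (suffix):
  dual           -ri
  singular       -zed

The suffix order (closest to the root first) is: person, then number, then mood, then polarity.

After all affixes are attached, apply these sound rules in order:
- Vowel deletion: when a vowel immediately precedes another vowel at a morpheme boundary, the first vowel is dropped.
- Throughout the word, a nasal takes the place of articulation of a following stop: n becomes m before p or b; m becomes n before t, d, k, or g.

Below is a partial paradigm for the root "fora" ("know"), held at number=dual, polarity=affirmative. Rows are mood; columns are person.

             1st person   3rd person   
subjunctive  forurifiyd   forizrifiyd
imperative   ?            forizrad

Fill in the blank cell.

forurad

Attach person 1st person -u → forau.
Attach number dual -ri → forauri.
Attach mood imperative -a → forauria.
Attach polarity affirmative -d → forauriad.
Apply vowel deletion: forauriad → forurad.
Nasal assimilation: no change.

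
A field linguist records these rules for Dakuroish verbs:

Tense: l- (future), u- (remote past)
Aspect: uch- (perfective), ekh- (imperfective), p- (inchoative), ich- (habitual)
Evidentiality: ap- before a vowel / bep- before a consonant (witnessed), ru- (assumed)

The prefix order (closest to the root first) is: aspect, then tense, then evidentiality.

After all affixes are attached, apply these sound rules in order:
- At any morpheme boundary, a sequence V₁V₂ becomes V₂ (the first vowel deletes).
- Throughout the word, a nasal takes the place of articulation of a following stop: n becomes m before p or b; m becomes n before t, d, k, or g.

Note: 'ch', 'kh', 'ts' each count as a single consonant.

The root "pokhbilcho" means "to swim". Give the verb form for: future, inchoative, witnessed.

beplppokhbilcho

Attach aspect inchoative p- → ppokhbilcho.
Attach tense future l- → lppokhbilcho.
Attach evidentiality witnessed bep- (before consonant 'l') → beplppokhbilcho.
Vowel deletion: no change.
Nasal assimilation: no change.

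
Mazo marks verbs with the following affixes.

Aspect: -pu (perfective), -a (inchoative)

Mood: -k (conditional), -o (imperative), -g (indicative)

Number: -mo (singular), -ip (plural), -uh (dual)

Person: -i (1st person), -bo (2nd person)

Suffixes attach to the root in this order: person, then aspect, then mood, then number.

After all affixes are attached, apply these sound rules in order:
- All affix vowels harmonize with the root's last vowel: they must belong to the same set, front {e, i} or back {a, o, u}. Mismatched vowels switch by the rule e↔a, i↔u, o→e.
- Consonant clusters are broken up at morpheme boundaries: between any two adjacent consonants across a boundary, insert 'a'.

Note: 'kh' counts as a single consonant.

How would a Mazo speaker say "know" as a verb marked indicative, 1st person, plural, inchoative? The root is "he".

heiegip

Attach person 1st person -i → hei.
Attach aspect inchoative -a → heia.
Attach mood indicative -g → heiag.
Attach number plural -ip → heiagip.
Apply vowel harmony: heiagip → heiegip.
Epenthesis: no change.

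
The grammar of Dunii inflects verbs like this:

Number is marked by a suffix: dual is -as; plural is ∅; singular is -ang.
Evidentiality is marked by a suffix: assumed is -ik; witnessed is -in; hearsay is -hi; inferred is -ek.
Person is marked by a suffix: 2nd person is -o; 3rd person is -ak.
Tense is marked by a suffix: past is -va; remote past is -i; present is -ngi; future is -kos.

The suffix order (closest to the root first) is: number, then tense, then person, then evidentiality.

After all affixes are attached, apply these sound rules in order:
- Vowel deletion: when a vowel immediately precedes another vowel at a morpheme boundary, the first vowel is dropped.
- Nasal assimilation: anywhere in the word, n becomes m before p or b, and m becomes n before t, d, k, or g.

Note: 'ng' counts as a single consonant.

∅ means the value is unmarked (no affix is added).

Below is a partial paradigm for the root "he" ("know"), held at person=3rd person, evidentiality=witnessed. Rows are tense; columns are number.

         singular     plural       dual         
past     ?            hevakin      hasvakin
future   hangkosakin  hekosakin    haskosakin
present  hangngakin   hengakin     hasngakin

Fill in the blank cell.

hangvakin

Attach number singular -ang → heang.
Attach tense past -va → heangva.
Attach person 3rd person -ak → heangvaak.
Attach evidentiality witnessed -in → heangvaakin.
Apply vowel deletion: heangvaakin → hangvakin.
Nasal assimilation: no change.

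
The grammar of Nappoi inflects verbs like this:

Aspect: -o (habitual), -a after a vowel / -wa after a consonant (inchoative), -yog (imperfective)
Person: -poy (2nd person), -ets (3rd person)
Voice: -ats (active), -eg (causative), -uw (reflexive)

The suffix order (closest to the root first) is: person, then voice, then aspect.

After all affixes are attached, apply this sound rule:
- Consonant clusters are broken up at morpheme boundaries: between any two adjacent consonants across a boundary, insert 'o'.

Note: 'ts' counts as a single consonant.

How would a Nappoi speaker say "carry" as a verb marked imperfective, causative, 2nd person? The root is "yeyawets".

Attach person 2nd person -poy → yeyawetspoy.
Attach voice causative -eg → yeyawetspoyeg.
Attach aspect imperfective -yog → yeyawetspoyegyog.
Apply epenthesis: yeyawetspoyegyog → yeyawetsopoyegoyog.

yeyawetsopoyegoyog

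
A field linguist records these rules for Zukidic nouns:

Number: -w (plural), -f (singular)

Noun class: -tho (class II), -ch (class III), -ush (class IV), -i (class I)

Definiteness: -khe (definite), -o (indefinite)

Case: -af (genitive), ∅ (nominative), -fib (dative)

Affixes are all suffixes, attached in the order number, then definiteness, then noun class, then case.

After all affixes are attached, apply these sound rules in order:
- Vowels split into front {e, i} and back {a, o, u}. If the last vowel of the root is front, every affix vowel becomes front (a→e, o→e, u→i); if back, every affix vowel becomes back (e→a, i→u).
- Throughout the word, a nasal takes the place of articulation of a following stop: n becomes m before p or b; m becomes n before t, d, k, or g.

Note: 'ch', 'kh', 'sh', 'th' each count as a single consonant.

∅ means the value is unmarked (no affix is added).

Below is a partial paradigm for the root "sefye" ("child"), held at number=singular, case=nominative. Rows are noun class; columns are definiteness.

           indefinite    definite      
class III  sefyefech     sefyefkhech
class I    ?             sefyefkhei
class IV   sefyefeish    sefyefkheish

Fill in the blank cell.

sefyefei

Attach number singular -f → sefyef.
Attach definiteness indefinite -o → sefyefo.
Attach noun class class I -i → sefyefoi.
case = nominative: zero marking, form stays sefyefoi.
Apply vowel harmony: sefyefoi → sefyefei.
Nasal assimilation: no change.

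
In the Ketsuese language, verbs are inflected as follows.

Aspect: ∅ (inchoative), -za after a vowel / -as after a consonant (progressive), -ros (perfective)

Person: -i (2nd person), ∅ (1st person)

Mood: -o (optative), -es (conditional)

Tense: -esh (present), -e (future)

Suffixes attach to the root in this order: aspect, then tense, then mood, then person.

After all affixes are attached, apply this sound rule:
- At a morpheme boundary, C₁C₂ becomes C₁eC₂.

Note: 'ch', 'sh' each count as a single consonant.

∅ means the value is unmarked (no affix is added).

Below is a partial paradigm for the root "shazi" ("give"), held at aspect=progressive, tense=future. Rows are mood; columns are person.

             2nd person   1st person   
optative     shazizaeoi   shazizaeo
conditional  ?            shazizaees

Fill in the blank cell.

shazizaeesi

Attach aspect progressive -za (after vowel 'i') → shaziza.
Attach tense future -e → shazizae.
Attach mood conditional -es → shazizaees.
Attach person 2nd person -i → shazizaeesi.
Epenthesis: no change.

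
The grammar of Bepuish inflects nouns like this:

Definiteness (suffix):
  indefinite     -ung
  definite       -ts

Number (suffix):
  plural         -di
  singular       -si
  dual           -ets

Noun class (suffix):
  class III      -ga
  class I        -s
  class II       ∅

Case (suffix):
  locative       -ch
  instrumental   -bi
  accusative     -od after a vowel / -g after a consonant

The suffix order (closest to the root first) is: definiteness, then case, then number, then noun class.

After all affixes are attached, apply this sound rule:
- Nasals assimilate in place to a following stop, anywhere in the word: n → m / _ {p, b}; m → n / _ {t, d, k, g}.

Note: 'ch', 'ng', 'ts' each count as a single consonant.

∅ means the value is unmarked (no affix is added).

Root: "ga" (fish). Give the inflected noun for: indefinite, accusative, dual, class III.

gaunggetsga

Attach definiteness indefinite -ung → gaung.
Attach case accusative -g (after consonant 'ng') → gaungg.
Attach number dual -ets → gaunggets.
Attach noun class class III -ga → gaunggetsga.
Nasal assimilation: no change.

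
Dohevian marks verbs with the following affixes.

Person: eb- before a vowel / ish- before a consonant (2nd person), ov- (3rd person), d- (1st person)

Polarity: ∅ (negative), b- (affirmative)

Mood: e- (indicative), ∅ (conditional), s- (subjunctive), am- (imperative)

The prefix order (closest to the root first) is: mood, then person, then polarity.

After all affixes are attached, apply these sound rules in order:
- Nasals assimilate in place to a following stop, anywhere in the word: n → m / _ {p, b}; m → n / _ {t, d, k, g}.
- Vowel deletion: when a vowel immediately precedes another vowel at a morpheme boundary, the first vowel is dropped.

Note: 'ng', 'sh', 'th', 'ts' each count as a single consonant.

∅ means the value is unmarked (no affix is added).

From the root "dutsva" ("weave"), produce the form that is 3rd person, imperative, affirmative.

bovandutsva

Attach mood imperative am- → amdutsva.
Attach person 3rd person ov- → ovamdutsva.
Attach polarity affirmative b- → bovamdutsva.
Apply nasal assimilation: bovamdutsva → bovandutsva.
Vowel deletion: no change.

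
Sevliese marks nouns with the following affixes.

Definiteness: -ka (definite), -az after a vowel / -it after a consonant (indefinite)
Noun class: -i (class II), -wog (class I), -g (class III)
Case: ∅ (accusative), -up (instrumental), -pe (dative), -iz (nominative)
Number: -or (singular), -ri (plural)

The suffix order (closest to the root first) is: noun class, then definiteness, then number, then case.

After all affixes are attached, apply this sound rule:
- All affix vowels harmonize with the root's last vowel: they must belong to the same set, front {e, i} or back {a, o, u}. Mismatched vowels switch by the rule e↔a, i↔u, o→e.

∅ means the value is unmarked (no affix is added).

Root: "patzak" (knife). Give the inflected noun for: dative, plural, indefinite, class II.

Attach noun class class II -i → patzaki.
Attach definiteness indefinite -az (after vowel 'i') → patzakiaz.
Attach number plural -ri → patzakiazri.
Attach case dative -pe → patzakiazripe.
Apply vowel harmony: patzakiazripe → patzakuazrupa.

patzakuazrupa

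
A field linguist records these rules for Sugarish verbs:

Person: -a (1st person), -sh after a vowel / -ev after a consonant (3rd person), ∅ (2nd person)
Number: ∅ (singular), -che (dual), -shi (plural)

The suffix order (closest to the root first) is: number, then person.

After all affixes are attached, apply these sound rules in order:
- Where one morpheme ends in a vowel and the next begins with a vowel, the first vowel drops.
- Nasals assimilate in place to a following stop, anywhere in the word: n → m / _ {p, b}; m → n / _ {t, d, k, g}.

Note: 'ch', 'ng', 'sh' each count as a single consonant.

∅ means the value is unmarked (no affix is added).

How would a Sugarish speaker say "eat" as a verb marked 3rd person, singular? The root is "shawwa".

number = singular: zero marking, form stays shawwa.
Attach person 3rd person -sh (after vowel 'a') → shawwash.
Vowel deletion: no change.
Nasal assimilation: no change.

shawwash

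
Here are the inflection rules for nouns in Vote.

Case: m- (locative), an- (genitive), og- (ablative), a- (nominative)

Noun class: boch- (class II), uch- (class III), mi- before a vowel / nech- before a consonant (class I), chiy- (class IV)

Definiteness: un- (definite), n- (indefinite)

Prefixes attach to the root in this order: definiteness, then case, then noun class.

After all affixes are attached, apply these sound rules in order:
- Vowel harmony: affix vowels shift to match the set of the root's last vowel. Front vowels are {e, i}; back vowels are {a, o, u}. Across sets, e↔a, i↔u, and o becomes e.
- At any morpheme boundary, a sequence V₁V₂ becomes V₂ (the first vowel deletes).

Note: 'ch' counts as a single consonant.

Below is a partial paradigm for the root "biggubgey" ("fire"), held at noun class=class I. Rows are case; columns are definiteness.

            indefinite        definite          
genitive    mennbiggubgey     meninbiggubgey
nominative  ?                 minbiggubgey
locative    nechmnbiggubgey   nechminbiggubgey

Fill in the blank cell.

Attach definiteness indefinite n- → nbiggubgey.
Attach case nominative a- → anbiggubgey.
Attach noun class class I mi- (before vowel 'a') → mianbiggubgey.
Apply vowel harmony: mianbiggubgey → mienbiggubgey.
Apply vowel deletion: mienbiggubgey → menbiggubgey.

menbiggubgey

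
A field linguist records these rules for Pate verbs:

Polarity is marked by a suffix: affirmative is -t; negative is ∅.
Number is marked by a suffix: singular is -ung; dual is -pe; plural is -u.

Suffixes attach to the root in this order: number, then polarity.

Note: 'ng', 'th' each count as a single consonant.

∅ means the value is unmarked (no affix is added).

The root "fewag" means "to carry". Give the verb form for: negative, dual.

fewagpe

Attach number dual -pe → fewagpe.
polarity = negative: zero marking, form stays fewagpe.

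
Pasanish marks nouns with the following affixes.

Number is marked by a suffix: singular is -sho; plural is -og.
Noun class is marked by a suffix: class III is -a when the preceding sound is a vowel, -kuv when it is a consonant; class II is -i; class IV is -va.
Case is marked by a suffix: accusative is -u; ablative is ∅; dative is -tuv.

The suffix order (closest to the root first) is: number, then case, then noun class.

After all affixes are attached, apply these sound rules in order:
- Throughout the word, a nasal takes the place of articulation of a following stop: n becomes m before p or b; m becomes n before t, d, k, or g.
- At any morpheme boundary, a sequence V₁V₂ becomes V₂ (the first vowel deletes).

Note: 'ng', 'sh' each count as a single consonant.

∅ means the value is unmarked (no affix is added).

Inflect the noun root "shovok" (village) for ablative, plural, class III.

shovokogkuv

Attach number plural -og → shovokog.
case = ablative: zero marking, form stays shovokog.
Attach noun class class III -kuv (after consonant 'g') → shovokogkuv.
Nasal assimilation: no change.
Vowel deletion: no change.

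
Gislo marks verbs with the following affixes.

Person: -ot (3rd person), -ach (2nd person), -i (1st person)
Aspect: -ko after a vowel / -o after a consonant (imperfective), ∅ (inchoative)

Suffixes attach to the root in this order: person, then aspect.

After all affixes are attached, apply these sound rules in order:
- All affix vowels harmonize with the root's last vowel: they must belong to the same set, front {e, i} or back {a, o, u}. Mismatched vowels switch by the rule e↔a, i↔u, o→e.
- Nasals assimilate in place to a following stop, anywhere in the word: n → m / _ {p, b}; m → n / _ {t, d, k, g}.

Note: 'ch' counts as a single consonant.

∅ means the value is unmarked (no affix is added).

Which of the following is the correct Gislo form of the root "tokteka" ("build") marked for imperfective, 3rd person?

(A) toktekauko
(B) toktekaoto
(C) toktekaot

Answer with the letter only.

Attach person 3rd person -ot → toktekaot.
Attach aspect imperfective -o (after consonant 't') → toktekaoto.
Vowel harmony: no change.
Nasal assimilation: no change.
So the correct form is toktekaoto, option (B).
(A) toktekauko is wrong: it uses 1st person instead of 3rd person for person.
(C) toktekaot is wrong: it uses inchoative instead of imperfective for aspect.

B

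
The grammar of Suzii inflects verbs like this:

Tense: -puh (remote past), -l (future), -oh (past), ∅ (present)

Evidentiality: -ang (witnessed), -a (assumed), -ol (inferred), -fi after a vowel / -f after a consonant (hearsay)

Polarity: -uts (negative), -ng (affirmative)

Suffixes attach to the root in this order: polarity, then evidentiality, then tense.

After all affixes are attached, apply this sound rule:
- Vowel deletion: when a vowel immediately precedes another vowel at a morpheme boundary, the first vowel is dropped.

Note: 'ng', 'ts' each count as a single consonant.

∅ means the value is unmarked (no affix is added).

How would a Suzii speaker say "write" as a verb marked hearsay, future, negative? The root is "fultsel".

Attach polarity negative -uts → fultseluts.
Attach evidentiality hearsay -f (after consonant 'ts') → fultselutsf.
Attach tense future -l → fultselutsfl.
Vowel deletion: no change.

fultselutsfl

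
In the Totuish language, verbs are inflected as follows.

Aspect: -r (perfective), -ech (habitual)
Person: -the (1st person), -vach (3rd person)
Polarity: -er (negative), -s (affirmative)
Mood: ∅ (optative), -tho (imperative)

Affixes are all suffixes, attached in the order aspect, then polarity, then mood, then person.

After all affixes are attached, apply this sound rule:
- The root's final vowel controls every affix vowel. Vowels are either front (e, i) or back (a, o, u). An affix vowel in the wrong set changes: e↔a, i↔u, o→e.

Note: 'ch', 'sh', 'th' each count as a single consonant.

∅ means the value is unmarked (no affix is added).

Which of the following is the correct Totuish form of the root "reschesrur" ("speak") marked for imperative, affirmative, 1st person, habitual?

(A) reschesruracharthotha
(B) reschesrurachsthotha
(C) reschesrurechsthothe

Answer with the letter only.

Attach aspect habitual -ech → reschesrurech.
Attach polarity affirmative -s → reschesrurechs.
Attach mood imperative -tho → reschesrurechstho.
Attach person 1st person -the → reschesrurechsthothe.
Apply vowel harmony: reschesrurechsthothe → reschesrurachsthotha.
So the correct form is reschesrurachsthotha, option (B).
(A) reschesruracharthotha is wrong: it uses negative instead of affirmative for polarity.
(C) reschesrurechsthothe is wrong: it fails to apply the sound rule(s).

B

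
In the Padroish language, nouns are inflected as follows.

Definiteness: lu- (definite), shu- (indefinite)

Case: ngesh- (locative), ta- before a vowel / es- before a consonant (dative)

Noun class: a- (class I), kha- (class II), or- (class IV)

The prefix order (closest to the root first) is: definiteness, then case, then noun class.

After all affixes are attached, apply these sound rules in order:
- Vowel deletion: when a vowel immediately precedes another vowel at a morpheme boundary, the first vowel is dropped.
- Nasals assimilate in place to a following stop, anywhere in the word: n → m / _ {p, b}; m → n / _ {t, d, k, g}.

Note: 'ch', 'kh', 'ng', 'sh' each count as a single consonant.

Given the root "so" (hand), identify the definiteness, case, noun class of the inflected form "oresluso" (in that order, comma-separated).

Segment: or-es-lu-so.
definiteness: lu- → definite.
case: ta/es- → dative.
noun class: or- → class IV.

definite, dative, class IV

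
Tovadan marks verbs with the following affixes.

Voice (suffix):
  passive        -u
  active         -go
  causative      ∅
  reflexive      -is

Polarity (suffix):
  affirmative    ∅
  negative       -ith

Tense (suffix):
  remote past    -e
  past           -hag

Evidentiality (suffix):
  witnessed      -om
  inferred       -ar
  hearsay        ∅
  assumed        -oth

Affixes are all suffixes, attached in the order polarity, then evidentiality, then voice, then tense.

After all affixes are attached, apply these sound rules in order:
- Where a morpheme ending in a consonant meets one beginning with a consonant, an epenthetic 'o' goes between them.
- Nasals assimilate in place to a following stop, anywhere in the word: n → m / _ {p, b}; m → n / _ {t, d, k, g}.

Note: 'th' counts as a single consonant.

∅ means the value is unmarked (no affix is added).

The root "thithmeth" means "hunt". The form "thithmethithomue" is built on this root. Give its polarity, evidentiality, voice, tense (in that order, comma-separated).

negative, witnessed, passive, remote past

Segment: thithmeth-ith-om-u-e.
polarity: -ith → negative.
evidentiality: -om → witnessed.
voice: -u → passive.
tense: -e → remote past.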